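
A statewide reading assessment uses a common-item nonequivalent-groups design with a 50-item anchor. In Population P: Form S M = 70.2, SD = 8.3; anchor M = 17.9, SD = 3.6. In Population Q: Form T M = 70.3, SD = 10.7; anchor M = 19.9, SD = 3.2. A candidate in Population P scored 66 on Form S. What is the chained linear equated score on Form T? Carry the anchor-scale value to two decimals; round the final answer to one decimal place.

Form S → anchor (Population P): v = (3.6/8.3)(66 − 70.2) + 17.9 = 16.08
anchor → Form T (Population Q): y = (10.7/3.2)(16.08 − 19.9) + 70.3 = 57.5

57.5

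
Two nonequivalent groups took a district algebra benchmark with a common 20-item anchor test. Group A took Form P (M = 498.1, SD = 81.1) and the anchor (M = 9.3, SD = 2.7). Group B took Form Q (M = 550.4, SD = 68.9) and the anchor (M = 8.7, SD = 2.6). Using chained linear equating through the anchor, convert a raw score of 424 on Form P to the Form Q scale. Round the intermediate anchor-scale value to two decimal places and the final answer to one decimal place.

500.8

Form P → anchor (Group A): v = (2.7/81.1)(424 − 498.1) + 9.3 = 6.83
anchor → Form Q (Group B): y = (68.9/2.6)(6.83 − 8.7) + 550.4 = 500.8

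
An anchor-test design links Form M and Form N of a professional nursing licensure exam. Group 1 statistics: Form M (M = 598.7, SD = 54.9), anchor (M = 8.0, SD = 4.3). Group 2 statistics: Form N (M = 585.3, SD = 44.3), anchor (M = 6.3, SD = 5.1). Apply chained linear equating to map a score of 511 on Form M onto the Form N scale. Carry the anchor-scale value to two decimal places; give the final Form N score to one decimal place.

540.4

Form M → anchor (Group 1): v = (4.3/54.9)(511 − 598.7) + 8.0 = 1.13
anchor → Form N (Group 2): y = (44.3/5.1)(1.13 − 6.3) + 585.3 = 540.4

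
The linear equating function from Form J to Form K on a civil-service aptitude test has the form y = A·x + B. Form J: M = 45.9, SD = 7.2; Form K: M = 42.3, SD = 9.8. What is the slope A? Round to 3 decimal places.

1.361

A = SD_Y / SD_X = 9.8 / 7.2 = 1.361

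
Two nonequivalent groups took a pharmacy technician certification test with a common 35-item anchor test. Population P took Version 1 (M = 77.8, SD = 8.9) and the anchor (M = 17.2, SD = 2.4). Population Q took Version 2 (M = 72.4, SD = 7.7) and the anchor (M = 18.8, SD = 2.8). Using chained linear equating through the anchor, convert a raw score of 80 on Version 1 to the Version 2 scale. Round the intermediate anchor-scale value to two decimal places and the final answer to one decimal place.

Version 1 → anchor (Population P): v = (2.4/8.9)(80 − 77.8) + 17.2 = 17.79
anchor → Version 2 (Population Q): y = (7.7/2.8)(17.79 − 18.8) + 72.4 = 69.6

69.6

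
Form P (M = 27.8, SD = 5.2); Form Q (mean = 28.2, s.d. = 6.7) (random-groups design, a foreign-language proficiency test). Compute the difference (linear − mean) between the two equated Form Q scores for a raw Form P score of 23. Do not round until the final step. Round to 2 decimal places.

Mean-equated: 23 + (28.2 − 27.8) = 23.40
Linear-equated: (6.7/5.2)(23 − 27.8) + 28.2 = 22.015
Difference = 22.015 − 23.40 = -1.38

-1.38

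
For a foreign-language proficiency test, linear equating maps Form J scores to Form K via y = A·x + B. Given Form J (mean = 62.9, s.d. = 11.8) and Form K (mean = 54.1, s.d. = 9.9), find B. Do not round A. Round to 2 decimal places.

A = SD_Y / SD_X = 9.9 / 11.8 = 0.838983
B = M_Y − A·M_X = 54.1 − 0.838983 × 62.9 = 1.33

1.33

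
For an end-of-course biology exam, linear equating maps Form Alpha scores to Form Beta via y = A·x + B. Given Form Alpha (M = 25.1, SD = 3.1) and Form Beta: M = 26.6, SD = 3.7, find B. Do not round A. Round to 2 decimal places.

-3.36

A = SD_Y / SD_X = 3.7 / 3.1 = 1.193548
B = M_Y − A·M_X = 26.6 − 1.193548 × 25.1 = -3.36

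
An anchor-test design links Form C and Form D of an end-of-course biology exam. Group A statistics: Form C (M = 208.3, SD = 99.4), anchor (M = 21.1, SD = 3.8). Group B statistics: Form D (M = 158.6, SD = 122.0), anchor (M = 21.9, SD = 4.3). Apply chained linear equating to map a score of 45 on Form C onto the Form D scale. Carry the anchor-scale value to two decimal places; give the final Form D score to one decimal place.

Form C → anchor (Group A): v = (3.8/99.4)(45 − 208.3) + 21.1 = 14.86
anchor → Form D (Group B): y = (122.0/4.3)(14.86 − 21.9) + 158.6 = -41.1

-41.1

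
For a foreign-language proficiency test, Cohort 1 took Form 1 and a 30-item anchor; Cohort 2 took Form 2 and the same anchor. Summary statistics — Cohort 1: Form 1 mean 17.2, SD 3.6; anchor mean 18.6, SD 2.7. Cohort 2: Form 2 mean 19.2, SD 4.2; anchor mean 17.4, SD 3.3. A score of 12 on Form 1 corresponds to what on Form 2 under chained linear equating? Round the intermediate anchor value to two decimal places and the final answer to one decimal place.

Form 1 → anchor (Cohort 1): v = (2.7/3.6)(12 − 17.2) + 18.6 = 14.70
anchor → Form 2 (Cohort 2): y = (4.2/3.3)(14.70 − 17.4) + 19.2 = 15.8

15.8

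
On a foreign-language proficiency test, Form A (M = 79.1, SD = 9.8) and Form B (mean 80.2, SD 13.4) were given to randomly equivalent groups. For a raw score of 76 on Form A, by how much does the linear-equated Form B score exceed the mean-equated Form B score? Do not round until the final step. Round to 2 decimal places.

Mean-equated: 76 + (80.2 − 79.1) = 77.10
Linear-equated: (13.4/9.8)(76 − 79.1) + 80.2 = 75.961
Difference = 75.961 − 77.10 = -1.14

-1.14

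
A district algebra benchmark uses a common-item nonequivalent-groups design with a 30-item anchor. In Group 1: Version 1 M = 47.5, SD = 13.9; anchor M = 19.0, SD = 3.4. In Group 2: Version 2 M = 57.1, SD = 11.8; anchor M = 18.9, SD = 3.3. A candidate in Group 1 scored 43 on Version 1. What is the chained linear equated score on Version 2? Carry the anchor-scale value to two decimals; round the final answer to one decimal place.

Version 1 → anchor (Group 1): v = (3.4/13.9)(43 − 47.5) + 19.0 = 17.90
anchor → Version 2 (Group 2): y = (11.8/3.3)(17.90 − 18.9) + 57.1 = 53.5

53.5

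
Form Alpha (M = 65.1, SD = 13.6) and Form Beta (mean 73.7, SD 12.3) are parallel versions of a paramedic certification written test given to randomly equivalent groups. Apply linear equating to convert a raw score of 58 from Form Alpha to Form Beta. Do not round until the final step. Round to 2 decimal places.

Linear equating: y = (SD_Y/SD_X)(x − M_X) + M_Y
y = (12.3/13.6)(58 − 65.1) + 73.7
y = 0.904412 × -7.1 + 73.7 = -6.4213 + 73.7 = 67.28

67.28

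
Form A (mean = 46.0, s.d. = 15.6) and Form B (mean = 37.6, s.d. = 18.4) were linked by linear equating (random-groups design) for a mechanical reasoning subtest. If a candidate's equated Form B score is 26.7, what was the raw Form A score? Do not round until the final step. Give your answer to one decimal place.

Invert y = (SD_Y/SD_X)(x − M_X) + M_Y:
x = (SD_X/SD_Y)(y − M_Y) + M_X = (15.6/18.4)(26.7 − 37.6) + 46.0
x = 0.847826 × -10.900 + 46.0 = 36.8

36.8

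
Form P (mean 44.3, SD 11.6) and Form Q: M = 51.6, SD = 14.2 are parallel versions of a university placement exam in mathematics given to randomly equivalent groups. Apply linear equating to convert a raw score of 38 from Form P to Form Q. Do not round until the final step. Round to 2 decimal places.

43.89

Linear equating: y = (SD_Y/SD_X)(x − M_X) + M_Y
y = (14.2/11.6)(38 − 44.3) + 51.6
y = 1.224138 × -6.3 + 51.6 = -7.7121 + 51.6 = 43.89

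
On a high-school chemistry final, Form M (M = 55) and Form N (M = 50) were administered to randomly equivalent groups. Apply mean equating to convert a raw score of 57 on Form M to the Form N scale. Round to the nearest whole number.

52

Mean equating: y = x + (M_Y − M_X) = 57 + (50 − 55) = 52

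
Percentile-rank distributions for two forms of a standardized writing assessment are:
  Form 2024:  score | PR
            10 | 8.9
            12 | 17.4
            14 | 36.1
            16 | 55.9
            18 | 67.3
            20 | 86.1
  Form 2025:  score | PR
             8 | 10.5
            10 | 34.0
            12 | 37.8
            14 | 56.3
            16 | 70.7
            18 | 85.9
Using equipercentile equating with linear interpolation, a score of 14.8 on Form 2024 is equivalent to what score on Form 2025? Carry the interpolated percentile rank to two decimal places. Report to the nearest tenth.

12.7

PR of 14.8 on Form 2024: 36.1 + (14.8 − 14)/(16 − 14) × (55.9 − 36.1) = 44.02
On Form 2025, PR 44.02 falls between score 12 (PR 37.8) and 14 (PR 56.3).
Interpolate: 12 + (44.02 − 37.8)/(56.3 − 37.8) × (14 − 12) = 12.7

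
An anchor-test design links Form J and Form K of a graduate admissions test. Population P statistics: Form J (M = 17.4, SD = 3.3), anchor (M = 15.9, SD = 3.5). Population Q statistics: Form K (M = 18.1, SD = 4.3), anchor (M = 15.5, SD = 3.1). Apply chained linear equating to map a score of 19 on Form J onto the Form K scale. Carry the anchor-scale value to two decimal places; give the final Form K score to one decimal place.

21.0

Form J → anchor (Population P): v = (3.5/3.3)(19 − 17.4) + 15.9 = 17.60
anchor → Form K (Population Q): y = (4.3/3.1)(17.60 − 15.5) + 18.1 = 21.0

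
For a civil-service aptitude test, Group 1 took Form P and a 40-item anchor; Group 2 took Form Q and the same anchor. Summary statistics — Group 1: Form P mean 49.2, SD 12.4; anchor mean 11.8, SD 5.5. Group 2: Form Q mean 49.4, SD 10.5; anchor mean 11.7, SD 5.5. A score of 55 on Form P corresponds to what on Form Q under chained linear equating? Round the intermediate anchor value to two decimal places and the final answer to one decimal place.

Form P → anchor (Group 1): v = (5.5/12.4)(55 − 49.2) + 11.8 = 14.37
anchor → Form Q (Group 2): y = (10.5/5.5)(14.37 − 11.7) + 49.4 = 54.5

54.5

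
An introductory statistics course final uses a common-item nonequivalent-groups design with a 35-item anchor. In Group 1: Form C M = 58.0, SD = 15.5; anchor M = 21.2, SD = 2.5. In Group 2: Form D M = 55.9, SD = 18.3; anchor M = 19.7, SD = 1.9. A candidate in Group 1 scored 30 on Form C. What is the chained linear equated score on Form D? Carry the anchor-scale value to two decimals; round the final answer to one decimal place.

Form C → anchor (Group 1): v = (2.5/15.5)(30 − 58.0) + 21.2 = 16.68
anchor → Form D (Group 2): y = (18.3/1.9)(16.68 − 19.7) + 55.9 = 26.8

26.8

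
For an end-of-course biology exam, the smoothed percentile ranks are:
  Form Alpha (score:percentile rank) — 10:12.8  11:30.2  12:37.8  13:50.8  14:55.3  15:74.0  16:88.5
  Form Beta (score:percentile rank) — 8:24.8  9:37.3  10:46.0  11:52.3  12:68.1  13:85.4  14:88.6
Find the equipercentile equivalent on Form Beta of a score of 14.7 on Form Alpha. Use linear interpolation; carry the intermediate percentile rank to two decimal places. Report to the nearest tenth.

12.0

PR of 14.7 on Form Alpha: 55.3 + (14.7 − 14)/(15 − 14) × (74.0 − 55.3) = 68.39
On Form Beta, PR 68.39 falls between score 12 (PR 68.1) and 13 (PR 85.4).
Interpolate: 12 + (68.39 − 68.1)/(85.4 − 68.1) × (13 − 12) = 12.0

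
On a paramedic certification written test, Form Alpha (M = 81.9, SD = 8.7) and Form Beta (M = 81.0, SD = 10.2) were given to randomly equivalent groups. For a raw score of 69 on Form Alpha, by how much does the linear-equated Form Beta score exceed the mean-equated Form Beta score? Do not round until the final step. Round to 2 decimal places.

-2.22

Mean-equated: 69 + (81.0 − 81.9) = 68.10
Linear-equated: (10.2/8.7)(69 − 81.9) + 81.0 = 65.876
Difference = 65.876 − 68.10 = -2.22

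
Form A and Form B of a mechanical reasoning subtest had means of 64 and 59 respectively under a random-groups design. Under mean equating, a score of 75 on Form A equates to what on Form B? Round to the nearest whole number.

70

Mean equating: y = x + (M_Y − M_X) = 75 + (59 − 64) = 70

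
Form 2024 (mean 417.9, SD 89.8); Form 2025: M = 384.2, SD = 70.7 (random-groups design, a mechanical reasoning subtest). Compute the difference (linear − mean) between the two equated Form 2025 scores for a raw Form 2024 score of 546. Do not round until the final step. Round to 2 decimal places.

-27.25

Mean-equated: 546 + (384.2 − 417.9) = 512.30
Linear-equated: (70.7/89.8)(546 − 417.9) + 384.2 = 485.054
Difference = 485.054 − 512.30 = -27.25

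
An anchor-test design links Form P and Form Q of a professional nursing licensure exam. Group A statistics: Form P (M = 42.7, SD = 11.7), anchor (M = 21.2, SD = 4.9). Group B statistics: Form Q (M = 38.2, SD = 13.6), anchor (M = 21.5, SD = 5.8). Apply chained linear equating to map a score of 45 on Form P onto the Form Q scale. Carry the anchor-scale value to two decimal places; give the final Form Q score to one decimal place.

39.7

Form P → anchor (Group A): v = (4.9/11.7)(45 − 42.7) + 21.2 = 22.16
anchor → Form Q (Group B): y = (13.6/5.8)(22.16 − 21.5) + 38.2 = 39.7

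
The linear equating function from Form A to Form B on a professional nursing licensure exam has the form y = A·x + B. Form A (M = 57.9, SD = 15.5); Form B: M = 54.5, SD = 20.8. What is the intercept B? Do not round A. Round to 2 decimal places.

-23.20

A = SD_Y / SD_X = 20.8 / 15.5 = 1.341935
B = M_Y − A·M_X = 54.5 − 1.341935 × 57.9 = -23.20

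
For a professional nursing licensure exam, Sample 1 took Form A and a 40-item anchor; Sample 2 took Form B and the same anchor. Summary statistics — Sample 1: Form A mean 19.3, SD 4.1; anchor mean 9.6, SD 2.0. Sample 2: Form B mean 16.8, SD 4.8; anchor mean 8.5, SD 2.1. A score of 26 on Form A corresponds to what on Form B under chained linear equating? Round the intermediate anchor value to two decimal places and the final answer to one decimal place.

Form A → anchor (Sample 1): v = (2.0/4.1)(26 − 19.3) + 9.6 = 12.87
anchor → Form B (Sample 2): y = (4.8/2.1)(12.87 − 8.5) + 16.8 = 26.8

26.8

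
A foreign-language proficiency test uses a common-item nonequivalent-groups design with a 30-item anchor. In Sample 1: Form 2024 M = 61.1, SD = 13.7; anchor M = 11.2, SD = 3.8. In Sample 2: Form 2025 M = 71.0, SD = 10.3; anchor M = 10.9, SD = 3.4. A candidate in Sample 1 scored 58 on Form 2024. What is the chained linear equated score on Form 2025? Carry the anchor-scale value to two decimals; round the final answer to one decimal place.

69.3

Form 2024 → anchor (Sample 1): v = (3.8/13.7)(58 − 61.1) + 11.2 = 10.34
anchor → Form 2025 (Sample 2): y = (10.3/3.4)(10.34 − 10.9) + 71.0 = 69.3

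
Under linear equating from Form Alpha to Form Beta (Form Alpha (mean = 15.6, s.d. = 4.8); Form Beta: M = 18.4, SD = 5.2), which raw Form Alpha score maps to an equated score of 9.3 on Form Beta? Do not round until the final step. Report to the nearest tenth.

Invert y = (SD_Y/SD_X)(x − M_X) + M_Y:
x = (SD_X/SD_Y)(y − M_Y) + M_X = (4.8/5.2)(9.3 − 18.4) + 15.6
x = 0.923077 × -9.100 + 15.6 = 7.2

7.2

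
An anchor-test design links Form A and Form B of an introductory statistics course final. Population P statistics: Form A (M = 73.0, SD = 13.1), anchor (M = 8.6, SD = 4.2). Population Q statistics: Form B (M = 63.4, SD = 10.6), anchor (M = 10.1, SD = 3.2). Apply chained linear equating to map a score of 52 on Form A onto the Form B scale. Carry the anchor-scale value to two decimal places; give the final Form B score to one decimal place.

36.1

Form A → anchor (Population P): v = (4.2/13.1)(52 − 73.0) + 8.6 = 1.87
anchor → Form B (Population Q): y = (10.6/3.2)(1.87 − 10.1) + 63.4 = 36.1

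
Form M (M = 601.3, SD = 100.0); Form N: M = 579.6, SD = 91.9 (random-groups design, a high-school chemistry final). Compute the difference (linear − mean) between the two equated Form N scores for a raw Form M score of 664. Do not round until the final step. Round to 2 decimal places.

Mean-equated: 664 + (579.6 − 601.3) = 642.30
Linear-equated: (91.9/100.0)(664 − 601.3) + 579.6 = 637.221
Difference = 637.221 − 642.30 = -5.08

-5.08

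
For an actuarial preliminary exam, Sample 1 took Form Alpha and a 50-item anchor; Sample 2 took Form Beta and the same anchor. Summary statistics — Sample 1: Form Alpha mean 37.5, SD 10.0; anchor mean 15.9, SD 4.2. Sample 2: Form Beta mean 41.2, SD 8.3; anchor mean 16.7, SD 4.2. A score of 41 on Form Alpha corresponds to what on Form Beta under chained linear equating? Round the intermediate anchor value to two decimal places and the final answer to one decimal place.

Form Alpha → anchor (Sample 1): v = (4.2/10.0)(41 − 37.5) + 15.9 = 17.37
anchor → Form Beta (Sample 2): y = (8.3/4.2)(17.37 − 16.7) + 41.2 = 42.5

42.5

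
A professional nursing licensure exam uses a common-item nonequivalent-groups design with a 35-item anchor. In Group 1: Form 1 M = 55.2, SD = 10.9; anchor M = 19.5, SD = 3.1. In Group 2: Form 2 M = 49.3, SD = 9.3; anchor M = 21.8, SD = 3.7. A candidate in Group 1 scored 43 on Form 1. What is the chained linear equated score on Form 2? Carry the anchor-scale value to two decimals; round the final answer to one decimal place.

Form 1 → anchor (Group 1): v = (3.1/10.9)(43 − 55.2) + 19.5 = 16.03
anchor → Form 2 (Group 2): y = (9.3/3.7)(16.03 − 21.8) + 49.3 = 34.8

34.8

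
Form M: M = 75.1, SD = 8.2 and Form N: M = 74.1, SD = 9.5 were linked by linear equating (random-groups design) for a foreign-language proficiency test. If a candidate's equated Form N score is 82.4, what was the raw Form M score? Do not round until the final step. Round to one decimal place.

82.3

Invert y = (SD_Y/SD_X)(x − M_X) + M_Y:
x = (SD_X/SD_Y)(y − M_Y) + M_X = (8.2/9.5)(82.4 − 74.1) + 75.1
x = 0.863158 × 8.300 + 75.1 = 82.3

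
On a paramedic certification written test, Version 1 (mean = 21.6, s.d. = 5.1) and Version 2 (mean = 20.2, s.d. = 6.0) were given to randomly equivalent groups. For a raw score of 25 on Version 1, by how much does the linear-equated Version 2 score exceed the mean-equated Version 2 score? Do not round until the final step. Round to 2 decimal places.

0.60

Mean-equated: 25 + (20.2 − 21.6) = 23.60
Linear-equated: (6.0/5.1)(25 − 21.6) + 20.2 = 24.200
Difference = 24.200 − 23.60 = 0.60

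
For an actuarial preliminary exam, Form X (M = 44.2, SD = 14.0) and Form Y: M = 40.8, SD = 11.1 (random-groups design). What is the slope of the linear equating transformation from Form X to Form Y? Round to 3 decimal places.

0.793

A = SD_Y / SD_X = 11.1 / 14.0 = 0.793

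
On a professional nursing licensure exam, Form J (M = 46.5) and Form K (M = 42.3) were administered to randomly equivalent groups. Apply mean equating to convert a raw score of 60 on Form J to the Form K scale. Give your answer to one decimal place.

Mean equating: y = x + (M_Y − M_X) = 60 + (42.3 − 46.5) = 55.8

55.8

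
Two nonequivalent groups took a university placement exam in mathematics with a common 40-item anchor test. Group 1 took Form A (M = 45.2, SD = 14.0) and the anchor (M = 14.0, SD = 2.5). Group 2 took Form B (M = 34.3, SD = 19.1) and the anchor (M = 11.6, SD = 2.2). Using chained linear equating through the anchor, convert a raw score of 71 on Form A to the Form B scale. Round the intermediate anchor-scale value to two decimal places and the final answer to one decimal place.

Form A → anchor (Group 1): v = (2.5/14.0)(71 − 45.2) + 14.0 = 18.61
anchor → Form B (Group 2): y = (19.1/2.2)(18.61 − 11.6) + 34.3 = 95.2

95.2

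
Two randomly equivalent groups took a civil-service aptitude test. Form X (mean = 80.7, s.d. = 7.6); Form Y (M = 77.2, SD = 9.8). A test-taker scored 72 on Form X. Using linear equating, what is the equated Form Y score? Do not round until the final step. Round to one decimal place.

Linear equating: y = (SD_Y/SD_X)(x − M_X) + M_Y
y = (9.8/7.6)(72 − 80.7) + 77.2
y = 1.289474 × -8.7 + 77.2 = -11.2184 + 77.2 = 66.0

66.0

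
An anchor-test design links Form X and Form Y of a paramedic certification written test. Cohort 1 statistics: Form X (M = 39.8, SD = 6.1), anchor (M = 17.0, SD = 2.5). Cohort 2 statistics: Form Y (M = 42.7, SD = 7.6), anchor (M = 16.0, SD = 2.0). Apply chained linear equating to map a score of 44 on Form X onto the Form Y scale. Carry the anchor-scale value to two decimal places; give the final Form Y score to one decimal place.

53.0

Form X → anchor (Cohort 1): v = (2.5/6.1)(44 − 39.8) + 17.0 = 18.72
anchor → Form Y (Cohort 2): y = (7.6/2.0)(18.72 − 16.0) + 42.7 = 53.0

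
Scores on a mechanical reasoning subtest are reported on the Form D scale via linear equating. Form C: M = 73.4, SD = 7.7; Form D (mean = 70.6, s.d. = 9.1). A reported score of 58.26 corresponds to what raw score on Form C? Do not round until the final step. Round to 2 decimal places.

Invert y = (SD_Y/SD_X)(x − M_X) + M_Y:
x = (SD_X/SD_Y)(y − M_Y) + M_X = (7.7/9.1)(58.26 − 70.6) + 73.4
x = 0.846154 × -12.340 + 73.4 = 62.96

62.96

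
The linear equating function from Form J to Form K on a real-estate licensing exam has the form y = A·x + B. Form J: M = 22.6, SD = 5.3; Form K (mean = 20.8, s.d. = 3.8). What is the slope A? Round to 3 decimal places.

0.717

A = SD_Y / SD_X = 3.8 / 5.3 = 0.717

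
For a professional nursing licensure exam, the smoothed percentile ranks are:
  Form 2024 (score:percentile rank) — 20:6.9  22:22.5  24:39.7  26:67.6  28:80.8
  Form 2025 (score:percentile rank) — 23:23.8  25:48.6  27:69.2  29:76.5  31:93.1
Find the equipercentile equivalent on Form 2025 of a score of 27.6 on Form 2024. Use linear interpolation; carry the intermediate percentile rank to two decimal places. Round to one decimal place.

PR of 27.6 on Form 2024: 67.6 + (27.6 − 26)/(28 − 26) × (80.8 − 67.6) = 78.16
On Form 2025, PR 78.16 falls between score 29 (PR 76.5) and 31 (PR 93.1).
Interpolate: 29 + (78.16 − 76.5)/(93.1 − 76.5) × (31 − 29) = 29.2

29.2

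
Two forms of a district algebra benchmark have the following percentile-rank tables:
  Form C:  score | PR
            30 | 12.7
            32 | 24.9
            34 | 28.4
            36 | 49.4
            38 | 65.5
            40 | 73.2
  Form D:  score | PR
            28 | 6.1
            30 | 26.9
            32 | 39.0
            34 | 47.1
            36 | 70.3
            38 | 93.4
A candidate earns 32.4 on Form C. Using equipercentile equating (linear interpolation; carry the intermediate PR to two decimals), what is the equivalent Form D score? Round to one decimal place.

29.9

PR of 32.4 on Form C: 24.9 + (32.4 − 32)/(34 − 32) × (28.4 − 24.9) = 25.60
On Form D, PR 25.60 falls between score 28 (PR 6.1) and 30 (PR 26.9).
Interpolate: 28 + (25.60 − 6.1)/(26.9 − 6.1) × (30 − 28) = 29.9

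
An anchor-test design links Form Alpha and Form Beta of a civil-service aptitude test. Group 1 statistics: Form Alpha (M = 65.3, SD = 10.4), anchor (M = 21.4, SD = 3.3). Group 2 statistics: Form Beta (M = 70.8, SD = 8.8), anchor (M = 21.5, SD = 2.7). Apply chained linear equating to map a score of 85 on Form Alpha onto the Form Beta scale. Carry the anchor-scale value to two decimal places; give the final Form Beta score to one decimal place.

Form Alpha → anchor (Group 1): v = (3.3/10.4)(85 − 65.3) + 21.4 = 27.65
anchor → Form Beta (Group 2): y = (8.8/2.7)(27.65 − 21.5) + 70.8 = 90.8

90.8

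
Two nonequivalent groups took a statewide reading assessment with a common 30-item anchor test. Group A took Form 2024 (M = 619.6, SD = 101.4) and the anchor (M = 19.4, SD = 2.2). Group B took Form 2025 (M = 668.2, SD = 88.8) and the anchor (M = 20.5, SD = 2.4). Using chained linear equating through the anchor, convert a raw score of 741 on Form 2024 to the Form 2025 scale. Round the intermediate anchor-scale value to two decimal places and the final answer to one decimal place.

Form 2024 → anchor (Group A): v = (2.2/101.4)(741 − 619.6) + 19.4 = 22.03
anchor → Form 2025 (Group B): y = (88.8/2.4)(22.03 − 20.5) + 668.2 = 724.8

724.8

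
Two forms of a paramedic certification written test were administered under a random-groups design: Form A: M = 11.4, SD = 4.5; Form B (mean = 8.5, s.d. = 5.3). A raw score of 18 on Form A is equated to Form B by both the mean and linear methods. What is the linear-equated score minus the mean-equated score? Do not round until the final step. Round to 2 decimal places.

1.17

Mean-equated: 18 + (8.5 − 11.4) = 15.10
Linear-equated: (5.3/4.5)(18 − 11.4) + 8.5 = 16.273
Difference = 16.273 − 15.10 = 1.17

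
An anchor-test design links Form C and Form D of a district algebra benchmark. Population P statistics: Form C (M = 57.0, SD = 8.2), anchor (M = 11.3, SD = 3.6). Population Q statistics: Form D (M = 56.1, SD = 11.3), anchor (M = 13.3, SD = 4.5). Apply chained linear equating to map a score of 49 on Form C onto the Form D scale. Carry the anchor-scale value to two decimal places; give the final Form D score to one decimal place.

Form C → anchor (Population P): v = (3.6/8.2)(49 − 57.0) + 11.3 = 7.79
anchor → Form D (Population Q): y = (11.3/4.5)(7.79 − 13.3) + 56.1 = 42.3

42.3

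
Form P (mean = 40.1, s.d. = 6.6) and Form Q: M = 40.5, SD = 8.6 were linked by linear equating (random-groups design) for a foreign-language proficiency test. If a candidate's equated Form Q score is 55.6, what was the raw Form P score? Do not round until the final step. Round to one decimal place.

51.7

Invert y = (SD_Y/SD_X)(x − M_X) + M_Y:
x = (SD_X/SD_Y)(y − M_Y) + M_X = (6.6/8.6)(55.6 − 40.5) + 40.1
x = 0.767442 × 15.100 + 40.1 = 51.7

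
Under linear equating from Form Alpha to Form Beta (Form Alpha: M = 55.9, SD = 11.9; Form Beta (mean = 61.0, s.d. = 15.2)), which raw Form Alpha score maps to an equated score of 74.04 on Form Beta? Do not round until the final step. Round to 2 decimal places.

66.11

Invert y = (SD_Y/SD_X)(x − M_X) + M_Y:
x = (SD_X/SD_Y)(y − M_Y) + M_X = (11.9/15.2)(74.04 − 61.0) + 55.9
x = 0.782895 × 13.040 + 55.9 = 66.11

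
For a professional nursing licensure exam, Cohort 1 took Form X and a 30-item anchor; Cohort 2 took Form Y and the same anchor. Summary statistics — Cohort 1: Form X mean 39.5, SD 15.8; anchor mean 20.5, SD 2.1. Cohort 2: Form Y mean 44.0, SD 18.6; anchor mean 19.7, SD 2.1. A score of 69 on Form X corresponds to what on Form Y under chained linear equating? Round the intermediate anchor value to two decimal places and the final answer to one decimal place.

Form X → anchor (Cohort 1): v = (2.1/15.8)(69 − 39.5) + 20.5 = 24.42
anchor → Form Y (Cohort 2): y = (18.6/2.1)(24.42 − 19.7) + 44.0 = 85.8

85.8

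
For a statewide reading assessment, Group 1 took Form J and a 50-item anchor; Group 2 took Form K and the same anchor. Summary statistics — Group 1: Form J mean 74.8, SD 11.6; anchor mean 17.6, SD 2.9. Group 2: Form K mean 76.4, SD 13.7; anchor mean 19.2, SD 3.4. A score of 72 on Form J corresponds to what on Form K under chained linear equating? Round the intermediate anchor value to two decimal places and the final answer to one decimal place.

Form J → anchor (Group 1): v = (2.9/11.6)(72 − 74.8) + 17.6 = 16.90
anchor → Form K (Group 2): y = (13.7/3.4)(16.90 − 19.2) + 76.4 = 67.1

67.1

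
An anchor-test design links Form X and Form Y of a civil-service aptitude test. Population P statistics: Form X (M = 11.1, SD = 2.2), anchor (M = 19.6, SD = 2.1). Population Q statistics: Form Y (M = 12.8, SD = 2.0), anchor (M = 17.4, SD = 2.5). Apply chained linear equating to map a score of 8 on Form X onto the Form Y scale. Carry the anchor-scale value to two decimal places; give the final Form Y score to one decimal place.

12.2

Form X → anchor (Population P): v = (2.1/2.2)(8 − 11.1) + 19.6 = 16.64
anchor → Form Y (Population Q): y = (2.0/2.5)(16.64 − 17.4) + 12.8 = 12.2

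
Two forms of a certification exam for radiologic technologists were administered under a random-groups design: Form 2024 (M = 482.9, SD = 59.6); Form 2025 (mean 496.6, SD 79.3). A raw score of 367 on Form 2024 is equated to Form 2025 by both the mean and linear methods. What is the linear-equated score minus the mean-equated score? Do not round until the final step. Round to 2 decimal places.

-38.31

Mean-equated: 367 + (496.6 − 482.9) = 380.70
Linear-equated: (79.3/59.6)(367 − 482.9) + 496.6 = 342.391
Difference = 342.391 − 380.70 = -38.31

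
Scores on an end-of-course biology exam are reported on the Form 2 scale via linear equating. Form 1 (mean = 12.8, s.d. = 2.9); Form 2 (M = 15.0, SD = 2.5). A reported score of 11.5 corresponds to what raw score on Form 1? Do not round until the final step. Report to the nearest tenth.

Invert y = (SD_Y/SD_X)(x − M_X) + M_Y:
x = (SD_X/SD_Y)(y − M_Y) + M_X = (2.9/2.5)(11.5 − 15.0) + 12.8
x = 1.160000 × -3.500 + 12.8 = 8.7

8.7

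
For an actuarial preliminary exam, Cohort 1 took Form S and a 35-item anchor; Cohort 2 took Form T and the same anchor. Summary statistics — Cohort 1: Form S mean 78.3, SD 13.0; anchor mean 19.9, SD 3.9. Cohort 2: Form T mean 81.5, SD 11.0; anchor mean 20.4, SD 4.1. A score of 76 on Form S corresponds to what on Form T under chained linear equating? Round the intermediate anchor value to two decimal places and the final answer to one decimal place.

Form S → anchor (Cohort 1): v = (3.9/13.0)(76 − 78.3) + 19.9 = 19.21
anchor → Form T (Cohort 2): y = (11.0/4.1)(19.21 − 20.4) + 81.5 = 78.3

78.3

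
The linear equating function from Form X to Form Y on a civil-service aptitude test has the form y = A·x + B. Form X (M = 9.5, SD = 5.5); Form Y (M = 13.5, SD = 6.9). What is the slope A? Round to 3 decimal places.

1.255

A = SD_Y / SD_X = 6.9 / 5.5 = 1.255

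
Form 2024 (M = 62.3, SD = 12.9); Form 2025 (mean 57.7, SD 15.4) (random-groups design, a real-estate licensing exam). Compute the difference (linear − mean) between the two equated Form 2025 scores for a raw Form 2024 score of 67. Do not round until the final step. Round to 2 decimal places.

Mean-equated: 67 + (57.7 − 62.3) = 62.40
Linear-equated: (15.4/12.9)(67 − 62.3) + 57.7 = 63.311
Difference = 63.311 − 62.40 = 0.91

0.91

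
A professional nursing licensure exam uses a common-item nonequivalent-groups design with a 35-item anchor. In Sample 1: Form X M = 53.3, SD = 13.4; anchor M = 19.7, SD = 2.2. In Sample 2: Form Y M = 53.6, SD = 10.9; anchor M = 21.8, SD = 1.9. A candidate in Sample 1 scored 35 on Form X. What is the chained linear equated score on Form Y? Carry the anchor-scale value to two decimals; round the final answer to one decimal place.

24.3

Form X → anchor (Sample 1): v = (2.2/13.4)(35 − 53.3) + 19.7 = 16.70
anchor → Form Y (Sample 2): y = (10.9/1.9)(16.70 − 21.8) + 53.6 = 24.3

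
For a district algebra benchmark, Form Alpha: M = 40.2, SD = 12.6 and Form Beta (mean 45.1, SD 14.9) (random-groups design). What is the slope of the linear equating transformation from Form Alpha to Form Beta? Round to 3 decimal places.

A = SD_Y / SD_X = 14.9 / 12.6 = 1.183

1.183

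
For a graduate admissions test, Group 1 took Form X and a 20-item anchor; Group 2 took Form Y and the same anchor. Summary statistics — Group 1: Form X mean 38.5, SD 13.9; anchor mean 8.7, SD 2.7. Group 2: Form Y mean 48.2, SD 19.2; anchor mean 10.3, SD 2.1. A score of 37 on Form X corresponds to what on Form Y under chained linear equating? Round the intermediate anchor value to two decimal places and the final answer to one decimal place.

Form X → anchor (Group 1): v = (2.7/13.9)(37 − 38.5) + 8.7 = 8.41
anchor → Form Y (Group 2): y = (19.2/2.1)(8.41 − 10.3) + 48.2 = 30.9

30.9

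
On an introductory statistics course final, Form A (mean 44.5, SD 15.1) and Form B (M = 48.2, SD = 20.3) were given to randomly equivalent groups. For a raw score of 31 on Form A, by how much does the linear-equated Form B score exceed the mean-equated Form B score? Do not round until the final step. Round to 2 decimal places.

Mean-equated: 31 + (48.2 − 44.5) = 34.70
Linear-equated: (20.3/15.1)(31 − 44.5) + 48.2 = 30.051
Difference = 30.051 − 34.70 = -4.65

-4.65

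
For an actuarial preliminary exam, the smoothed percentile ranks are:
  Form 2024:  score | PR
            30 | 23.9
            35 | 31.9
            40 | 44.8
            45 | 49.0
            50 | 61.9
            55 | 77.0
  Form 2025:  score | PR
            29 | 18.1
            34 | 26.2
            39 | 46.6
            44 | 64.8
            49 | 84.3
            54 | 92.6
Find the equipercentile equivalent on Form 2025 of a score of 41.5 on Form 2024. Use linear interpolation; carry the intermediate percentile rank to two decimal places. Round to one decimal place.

38.9

PR of 41.5 on Form 2024: 44.8 + (41.5 − 40)/(45 − 40) × (49.0 − 44.8) = 46.06
On Form 2025, PR 46.06 falls between score 34 (PR 26.2) and 39 (PR 46.6).
Interpolate: 34 + (46.06 − 26.2)/(46.6 − 26.2) × (39 − 34) = 38.9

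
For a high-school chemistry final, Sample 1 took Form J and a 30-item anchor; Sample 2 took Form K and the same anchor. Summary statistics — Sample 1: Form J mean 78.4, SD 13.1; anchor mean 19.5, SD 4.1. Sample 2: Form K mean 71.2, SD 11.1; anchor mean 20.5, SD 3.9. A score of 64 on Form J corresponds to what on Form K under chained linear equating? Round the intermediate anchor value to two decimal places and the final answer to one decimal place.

55.5

Form J → anchor (Sample 1): v = (4.1/13.1)(64 − 78.4) + 19.5 = 14.99
anchor → Form K (Sample 2): y = (11.1/3.9)(14.99 − 20.5) + 71.2 = 55.5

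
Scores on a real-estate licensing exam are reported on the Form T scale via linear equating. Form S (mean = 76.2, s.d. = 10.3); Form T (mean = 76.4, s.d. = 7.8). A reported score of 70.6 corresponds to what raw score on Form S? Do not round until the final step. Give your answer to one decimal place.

68.5

Invert y = (SD_Y/SD_X)(x − M_X) + M_Y:
x = (SD_X/SD_Y)(y − M_Y) + M_X = (10.3/7.8)(70.6 − 76.4) + 76.2
x = 1.320513 × -5.800 + 76.2 = 68.5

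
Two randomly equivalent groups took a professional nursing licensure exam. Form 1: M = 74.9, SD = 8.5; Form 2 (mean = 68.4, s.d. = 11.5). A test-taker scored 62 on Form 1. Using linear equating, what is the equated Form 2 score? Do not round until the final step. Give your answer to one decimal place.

50.9

Linear equating: y = (SD_Y/SD_X)(x − M_X) + M_Y
y = (11.5/8.5)(62 − 74.9) + 68.4
y = 1.352941 × -12.9 + 68.4 = -17.4529 + 68.4 = 50.9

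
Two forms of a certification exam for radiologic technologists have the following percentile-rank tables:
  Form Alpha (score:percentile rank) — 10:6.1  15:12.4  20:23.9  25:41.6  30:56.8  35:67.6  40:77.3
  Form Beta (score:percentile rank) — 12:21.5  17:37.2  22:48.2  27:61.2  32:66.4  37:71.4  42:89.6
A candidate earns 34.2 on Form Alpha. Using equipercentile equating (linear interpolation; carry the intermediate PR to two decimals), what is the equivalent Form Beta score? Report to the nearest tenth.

31.5

PR of 34.2 on Form Alpha: 56.8 + (34.2 − 30)/(35 − 30) × (67.6 − 56.8) = 65.87
On Form Beta, PR 65.87 falls between score 27 (PR 61.2) and 32 (PR 66.4).
Interpolate: 27 + (65.87 − 61.2)/(66.4 − 61.2) × (32 − 27) = 31.5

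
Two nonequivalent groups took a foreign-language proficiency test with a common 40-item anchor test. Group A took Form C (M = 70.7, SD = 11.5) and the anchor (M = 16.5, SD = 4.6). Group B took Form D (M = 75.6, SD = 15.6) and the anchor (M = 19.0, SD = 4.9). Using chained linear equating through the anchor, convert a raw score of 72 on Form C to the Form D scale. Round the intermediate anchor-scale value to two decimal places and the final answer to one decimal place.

69.3

Form C → anchor (Group A): v = (4.6/11.5)(72 − 70.7) + 16.5 = 17.02
anchor → Form D (Group B): y = (15.6/4.9)(17.02 − 19.0) + 75.6 = 69.3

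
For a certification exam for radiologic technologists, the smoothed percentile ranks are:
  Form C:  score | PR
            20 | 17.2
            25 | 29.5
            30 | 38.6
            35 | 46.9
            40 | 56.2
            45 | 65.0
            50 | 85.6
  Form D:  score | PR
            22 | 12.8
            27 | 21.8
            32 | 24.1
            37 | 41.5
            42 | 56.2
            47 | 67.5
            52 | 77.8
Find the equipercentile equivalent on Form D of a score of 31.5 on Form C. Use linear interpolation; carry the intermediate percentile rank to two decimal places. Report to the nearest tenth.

PR of 31.5 on Form C: 38.6 + (31.5 − 30)/(35 − 30) × (46.9 − 38.6) = 41.09
On Form D, PR 41.09 falls between score 32 (PR 24.1) and 37 (PR 41.5).
Interpolate: 32 + (41.09 − 24.1)/(41.5 − 24.1) × (37 − 32) = 36.9

36.9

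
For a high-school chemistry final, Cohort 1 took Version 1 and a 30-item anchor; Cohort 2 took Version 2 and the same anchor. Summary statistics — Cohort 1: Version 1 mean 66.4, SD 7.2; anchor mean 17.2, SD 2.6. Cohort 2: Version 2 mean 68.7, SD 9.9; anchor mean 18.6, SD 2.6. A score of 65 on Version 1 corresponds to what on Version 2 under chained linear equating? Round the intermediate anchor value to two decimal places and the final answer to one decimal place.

Version 1 → anchor (Cohort 1): v = (2.6/7.2)(65 − 66.4) + 17.2 = 16.69
anchor → Version 2 (Cohort 2): y = (9.9/2.6)(16.69 − 18.6) + 68.7 = 61.4

61.4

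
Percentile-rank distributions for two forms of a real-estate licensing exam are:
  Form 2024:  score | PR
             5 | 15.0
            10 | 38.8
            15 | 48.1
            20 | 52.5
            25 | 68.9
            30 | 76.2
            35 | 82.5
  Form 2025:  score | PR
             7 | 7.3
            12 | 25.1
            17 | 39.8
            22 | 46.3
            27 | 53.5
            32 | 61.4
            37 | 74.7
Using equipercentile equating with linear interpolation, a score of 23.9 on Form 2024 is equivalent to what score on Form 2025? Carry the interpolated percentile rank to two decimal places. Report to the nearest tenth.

33.5

PR of 23.9 on Form 2024: 52.5 + (23.9 − 20)/(25 − 20) × (68.9 − 52.5) = 65.29
On Form 2025, PR 65.29 falls between score 32 (PR 61.4) and 37 (PR 74.7).
Interpolate: 32 + (65.29 − 61.4)/(74.7 − 61.4) × (37 − 32) = 33.5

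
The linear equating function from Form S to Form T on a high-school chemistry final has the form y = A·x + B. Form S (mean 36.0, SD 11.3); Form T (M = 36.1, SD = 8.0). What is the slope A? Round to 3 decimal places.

A = SD_Y / SD_X = 8.0 / 11.3 = 0.708

0.708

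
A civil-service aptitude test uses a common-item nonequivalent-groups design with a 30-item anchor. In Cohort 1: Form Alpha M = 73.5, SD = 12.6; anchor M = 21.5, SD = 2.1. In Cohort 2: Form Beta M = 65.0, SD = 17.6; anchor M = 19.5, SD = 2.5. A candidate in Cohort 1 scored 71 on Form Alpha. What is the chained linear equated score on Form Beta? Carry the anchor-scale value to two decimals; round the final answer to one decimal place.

76.1

Form Alpha → anchor (Cohort 1): v = (2.1/12.6)(71 − 73.5) + 21.5 = 21.08
anchor → Form Beta (Cohort 2): y = (17.6/2.5)(21.08 − 19.5) + 65.0 = 76.1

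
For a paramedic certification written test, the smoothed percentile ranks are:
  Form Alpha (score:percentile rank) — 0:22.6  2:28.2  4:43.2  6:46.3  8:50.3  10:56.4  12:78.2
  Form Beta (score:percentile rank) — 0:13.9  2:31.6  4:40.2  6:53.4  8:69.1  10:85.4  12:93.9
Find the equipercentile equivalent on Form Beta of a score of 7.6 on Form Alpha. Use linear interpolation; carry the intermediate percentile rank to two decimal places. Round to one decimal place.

5.4

PR of 7.6 on Form Alpha: 46.3 + (7.6 − 6)/(8 − 6) × (50.3 − 46.3) = 49.50
On Form Beta, PR 49.50 falls between score 4 (PR 40.2) and 6 (PR 53.4).
Interpolate: 4 + (49.50 − 40.2)/(53.4 − 40.2) × (6 − 4) = 5.4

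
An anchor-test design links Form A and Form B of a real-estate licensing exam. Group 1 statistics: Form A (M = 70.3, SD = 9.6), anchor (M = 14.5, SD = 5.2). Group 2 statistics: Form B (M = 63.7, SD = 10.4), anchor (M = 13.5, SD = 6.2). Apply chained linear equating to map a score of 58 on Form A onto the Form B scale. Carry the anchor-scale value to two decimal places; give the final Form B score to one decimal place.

54.2

Form A → anchor (Group 1): v = (5.2/9.6)(58 − 70.3) + 14.5 = 7.84
anchor → Form B (Group 2): y = (10.4/6.2)(7.84 − 13.5) + 63.7 = 54.2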